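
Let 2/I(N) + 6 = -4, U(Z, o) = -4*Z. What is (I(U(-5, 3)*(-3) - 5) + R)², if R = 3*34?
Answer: 259081/25 ≈ 10363.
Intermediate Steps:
I(N) = -⅕ (I(N) = 2/(-6 - 4) = 2/(-10) = 2*(-⅒) = -⅕)
R = 102
(I(U(-5, 3)*(-3) - 5) + R)² = (-⅕ + 102)² = (509/5)² = 259081/25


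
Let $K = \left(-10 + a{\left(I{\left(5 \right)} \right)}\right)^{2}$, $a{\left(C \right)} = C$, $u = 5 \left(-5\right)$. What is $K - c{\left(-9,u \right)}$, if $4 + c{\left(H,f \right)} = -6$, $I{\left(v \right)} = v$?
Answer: $35$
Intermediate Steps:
$u = -25$
$c{\left(H,f \right)} = -10$ ($c{\left(H,f \right)} = -4 - 6 = -10$)
$K = 25$ ($K = \left(-10 + 5\right)^{2} = \left(-5\right)^{2} = 25$)
$K - c{\left(-9,u \right)} = 25 - -10 = 25 + 10 = 35$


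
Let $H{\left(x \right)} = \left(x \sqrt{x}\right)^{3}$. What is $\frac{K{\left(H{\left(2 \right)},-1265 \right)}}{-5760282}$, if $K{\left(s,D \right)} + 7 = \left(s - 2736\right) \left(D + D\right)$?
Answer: $- \frac{6922073}{5760282} + \frac{1840 \sqrt{2}}{261831} \approx -1.1918$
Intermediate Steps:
$H{\left(x \right)} = x^{\frac{9}{2}}$ ($H{\left(x \right)} = \left(x^{\frac{3}{2}}\right)^{3} = x^{\frac{9}{2}}$)
$K{\left(s,D \right)} = -7 + 2 D \left(-2736 + s\right)$ ($K{\left(s,D \right)} = -7 + \left(s - 2736\right) \left(D + D\right) = -7 + \left(-2736 + s\right) 2 D = -7 + 2 D \left(-2736 + s\right)$)
$\frac{K{\left(H{\left(2 \right)},-1265 \right)}}{-5760282} = \frac{-7 - -6922080 + 2 \left(-1265\right) 2^{\frac{9}{2}}}{-5760282} = \left(-7 + 6922080 + 2 \left(-1265\right) 16 \sqrt{2}\right) \left(- \frac{1}{5760282}\right) = \left(-7 + 6922080 - 40480 \sqrt{2}\right) \left(- \frac{1}{5760282}\right) = \left(6922073 - 40480 \sqrt{2}\right) \left(- \frac{1}{5760282}\right) = - \frac{6922073}{5760282} + \frac{1840 \sqrt{2}}{261831}$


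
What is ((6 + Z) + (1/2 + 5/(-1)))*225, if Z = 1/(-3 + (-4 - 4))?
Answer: 6975/22 ≈ 317.05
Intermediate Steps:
Z = -1/11 (Z = 1/(-3 - 8) = 1/(-11) = -1/11 ≈ -0.090909)
((6 + Z) + (1/2 + 5/(-1)))*225 = ((6 - 1/11) + (1/2 + 5/(-1)))*225 = (65/11 + (1*(½) + 5*(-1)))*225 = (65/11 + (½ - 5))*225 = (65/11 - 9/2)*225 = (31/22)*225 = 6975/22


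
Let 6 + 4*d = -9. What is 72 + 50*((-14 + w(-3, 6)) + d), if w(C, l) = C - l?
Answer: -2531/2 ≈ -1265.5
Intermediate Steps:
d = -15/4 (d = -3/2 + (¼)*(-9) = -3/2 - 9/4 = -15/4 ≈ -3.7500)
72 + 50*((-14 + w(-3, 6)) + d) = 72 + 50*((-14 + (-3 - 1*6)) - 15/4) = 72 + 50*((-14 + (-3 - 6)) - 15/4) = 72 + 50*((-14 - 9) - 15/4) = 72 + 50*(-23 - 15/4) = 72 + 50*(-107/4) = 72 - 2675/2 = -2531/2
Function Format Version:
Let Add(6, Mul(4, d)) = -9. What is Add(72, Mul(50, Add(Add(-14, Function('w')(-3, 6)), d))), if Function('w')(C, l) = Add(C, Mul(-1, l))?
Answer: Rational(-2531, 2) ≈ -1265.5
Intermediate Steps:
d = Rational(-15, 4) (d = Add(Rational(-3, 2), Mul(Rational(1, 4), -9)) = Add(Rational(-3, 2), Rational(-9, 4)) = Rational(-15, 4) ≈ -3.7500)
Add(72, Mul(50, Add(Add(-14, Function('w')(-3, 6)), d))) = Add(72, Mul(50, Add(Add(-14, Add(-3, Mul(-1, 6))), Rational(-15, 4)))) = Add(72, Mul(50, Add(Add(-14, Add(-3, -6)), Rational(-15, 4)))) = Add(72, Mul(50, Add(Add(-14, -9), Rational(-15, 4)))) = Add(72, Mul(50, Add(-23, Rational(-15, 4)))) = Add(72, Mul(50, Rational(-107, 4))) = Add(72, Rational(-2675, 2)) = Rational(-2531, 2)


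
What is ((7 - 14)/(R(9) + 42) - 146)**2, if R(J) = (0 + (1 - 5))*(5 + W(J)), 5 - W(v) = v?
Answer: 30858025/1444 ≈ 21370.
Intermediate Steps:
W(v) = 5 - v
R(J) = -40 + 4*J (R(J) = (0 + (1 - 5))*(5 + (5 - J)) = (0 - 4)*(10 - J) = -4*(10 - J) = -40 + 4*J)
((7 - 14)/(R(9) + 42) - 146)**2 = ((7 - 14)/((-40 + 4*9) + 42) - 146)**2 = (-7/((-40 + 36) + 42) - 146)**2 = (-7/(-4 + 42) - 146)**2 = (-7/38 - 146)**2 = (-5555/38)**2 = 30858025/1444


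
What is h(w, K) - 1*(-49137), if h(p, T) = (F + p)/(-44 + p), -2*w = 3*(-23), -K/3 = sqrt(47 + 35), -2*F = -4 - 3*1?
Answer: 49133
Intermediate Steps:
F = 7/2 (F = -(-4 - 3*1)/2 = -(-4 - 3)/2 = -1/2*(-7) = 7/2 ≈ 3.5000)
K = -3*sqrt(82) (K = -3*sqrt(47 + 35) = -3*sqrt(82) ≈ -27.166)
w = 69/2 (w = -3*(-23)/2 = -1/2*(-69) = 69/2 ≈ 34.500)
h(p, T) = (7/2 + p)/(-44 + p)
h(w, K) - 1*(-49137) = (7/2 + 69/2)/(-44 + 69/2) - 1*(-49137) = 38/(-19/2) + 49137 = -2/19*38 + 49137 = -4 + 49137 = 49133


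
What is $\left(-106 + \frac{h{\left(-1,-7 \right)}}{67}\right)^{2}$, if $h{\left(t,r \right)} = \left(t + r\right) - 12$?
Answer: $\frac{50722884}{4489} \approx 11299.0$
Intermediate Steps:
$h{\left(t,r \right)} = -12 + r + t$ ($h{\left(t,r \right)} = \left(r + t\right) - 12 = -12 + r + t$)
$\left(-106 + \frac{h{\left(-1,-7 \right)}}{67}\right)^{2} = \left(-106 + \frac{-12 - 7 - 1}{67}\right)^{2} = \left(-106 - \frac{20}{67}\right)^{2} = \left(- \frac{7122}{67}\right)^{2} = \frac{50722884}{4489}$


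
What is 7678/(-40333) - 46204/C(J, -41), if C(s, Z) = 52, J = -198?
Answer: -465986297/524329 ≈ -888.73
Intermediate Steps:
7678/(-40333) - 46204/C(J, -41) = 7678/(-40333) - 46204/52 = 7678*(-1/40333) - 46204*1/52 = -7678/40333 - 11551/13 = -465986297/524329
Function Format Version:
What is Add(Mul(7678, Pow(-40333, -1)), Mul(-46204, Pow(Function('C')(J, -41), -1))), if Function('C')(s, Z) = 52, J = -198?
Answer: Rational(-465986297, 524329) ≈ -888.73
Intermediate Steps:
Add(Mul(7678, Pow(-40333, -1)), Mul(-46204, Pow(Function('C')(J, -41), -1))) = Add(Mul(7678, Pow(-40333, -1)), Mul(-46204, Pow(52, -1))) = Add(Mul(7678, Rational(-1, 40333)), Mul(-46204, Rational(1, 52))) = Add(Rational(-7678, 40333), Rational(-11551, 13)) = Rational(-465986297, 524329)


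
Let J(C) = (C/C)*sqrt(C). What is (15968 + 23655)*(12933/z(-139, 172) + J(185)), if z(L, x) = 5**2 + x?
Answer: 512444259/197 + 39623*sqrt(185) ≈ 3.1402e+6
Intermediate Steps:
z(L, x) = 25 + x
J(C) = sqrt(C) (J(C) = 1*sqrt(C) = sqrt(C))
(15968 + 23655)*(12933/z(-139, 172) + J(185)) = (15968 + 23655)*(12933/(25 + 172) + sqrt(185)) = 39623*(12933/197 + sqrt(185)) = 512444259/197 + 39623*sqrt(185)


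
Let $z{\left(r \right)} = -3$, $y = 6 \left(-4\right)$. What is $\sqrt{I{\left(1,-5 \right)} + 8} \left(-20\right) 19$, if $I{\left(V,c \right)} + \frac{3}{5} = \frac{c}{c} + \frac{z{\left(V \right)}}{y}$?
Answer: $- 19 \sqrt{3410} \approx -1109.5$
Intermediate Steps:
$y = -24$
$I{\left(V,c \right)} = \frac{21}{40}$ ($I{\left(V,c \right)} = - \frac{3}{5} + \left(\frac{c}{c} - \frac{3}{-24}\right) = - \frac{3}{5} + \left(1 - - \frac{1}{8}\right) = - \frac{3}{5} + \left(1 + \frac{1}{8}\right) = - \frac{3}{5} + \frac{9}{8} = \frac{21}{40}$)
$\sqrt{I{\left(1,-5 \right)} + 8} \left(-20\right) 19 = \sqrt{\frac{21}{40} + 8} \left(-20\right) 19 = \sqrt{\frac{341}{40}} \left(-20\right) 19 = \frac{\sqrt{3410}}{20} \left(-20\right) 19 = - \sqrt{3410} \cdot 19 = - 19 \sqrt{3410}$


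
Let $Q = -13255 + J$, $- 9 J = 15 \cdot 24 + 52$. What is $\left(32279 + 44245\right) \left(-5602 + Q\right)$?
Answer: $- \frac{4339548500}{3} \approx -1.4465 \cdot 10^{9}$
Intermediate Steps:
$J = - \frac{412}{9}$ ($J = - \frac{15 \cdot 24 + 52}{9} = - \frac{360 + 52}{9} = \left(- \frac{1}{9}\right) 412 = - \frac{412}{9} \approx -45.778$)
$Q = - \frac{119707}{9}$ ($Q = -13255 - \frac{412}{9} = - \frac{119707}{9} \approx -13301.0$)
$\left(32279 + 44245\right) \left(-5602 + Q\right) = \left(32279 + 44245\right) \left(-5602 - \frac{119707}{9}\right) = 76524 \left(- \frac{170125}{9}\right) = - \frac{4339548500}{3}$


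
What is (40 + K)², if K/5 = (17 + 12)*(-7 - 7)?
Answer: 3960100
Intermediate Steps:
K = -2030 (K = 5*((17 + 12)*(-7 - 7)) = 5*(29*(-14)) = 5*(-406) = -2030)
(40 + K)² = (40 - 2030)² = (-1990)² = 3960100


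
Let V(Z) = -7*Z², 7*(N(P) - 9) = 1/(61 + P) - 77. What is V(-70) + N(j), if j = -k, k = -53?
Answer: -27372995/798 ≈ -34302.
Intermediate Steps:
j = 53 (j = -1*(-53) = 53)
N(P) = -2 + 1/(7*(61 + P)) (N(P) = 9 + (1/(61 + P) - 77)/7 = 9 + (-77 + 1/(61 + P))/7 = 9 + (-11 + 1/(7*(61 + P))) = -2 + 1/(7*(61 + P)))
V(-70) + N(j) = -7*(-70)² + (-853 - 14*53)/(7*(61 + 53)) = -7*4900 + (⅐)*(-853 - 742)/114 = -34300 + (⅐)*(1/114)*(-1595) = -34300 - 1595/798 = -27372995/798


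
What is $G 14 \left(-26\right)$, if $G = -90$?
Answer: $32760$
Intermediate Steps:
$G 14 \left(-26\right) = \left(-90\right) 14 \left(-26\right) = \left(-1260\right) \left(-26\right) = 32760$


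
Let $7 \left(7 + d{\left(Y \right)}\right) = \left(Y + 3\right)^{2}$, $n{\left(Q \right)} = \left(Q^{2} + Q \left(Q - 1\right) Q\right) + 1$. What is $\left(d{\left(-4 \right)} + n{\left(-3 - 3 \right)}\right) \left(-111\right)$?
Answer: $\frac{172383}{7} \approx 24626.0$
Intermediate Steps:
$n{\left(Q \right)} = 1 + Q^{2} + Q^{2} \left(-1 + Q\right)$ ($n{\left(Q \right)} = \left(Q^{2} + Q \left(-1 + Q\right) Q\right) + 1 = \left(Q^{2} + Q^{2} \left(-1 + Q\right)\right) + 1 = 1 + Q^{2} + Q^{2} \left(-1 + Q\right)$)
$d{\left(Y \right)} = -7 + \frac{\left(3 + Y\right)^{2}}{7}$ ($d{\left(Y \right)} = -7 + \frac{\left(Y + 3\right)^{2}}{7} = -7 + \frac{\left(3 + Y\right)^{2}}{7}$)
$\left(d{\left(-4 \right)} + n{\left(-3 - 3 \right)}\right) \left(-111\right) = \left(\left(-7 + \frac{\left(3 - 4\right)^{2}}{7}\right) + \left(1 + \left(-3 - 3\right)^{3}\right)\right) \left(-111\right) = \left(\left(-7 + \frac{\left(-1\right)^{2}}{7}\right) + \left(1 + \left(-6\right)^{3}\right)\right) \left(-111\right) = \left(\left(-7 + \frac{1}{7} \cdot 1\right) + \left(1 - 216\right)\right) \left(-111\right) = \left(\left(-7 + \frac{1}{7}\right) - 215\right) \left(-111\right) = \left(- \frac{48}{7} - 215\right) \left(-111\right) = \left(- \frac{1553}{7}\right) \left(-111\right) = \frac{172383}{7}$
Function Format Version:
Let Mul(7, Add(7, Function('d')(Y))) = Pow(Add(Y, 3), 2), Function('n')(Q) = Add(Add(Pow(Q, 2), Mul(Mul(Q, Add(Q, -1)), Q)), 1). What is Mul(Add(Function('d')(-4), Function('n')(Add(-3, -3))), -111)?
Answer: Rational(172383, 7) ≈ 24626.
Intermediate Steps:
Function('n')(Q) = Add(1, Pow(Q, 2), Mul(Pow(Q, 2), Add(-1, Q))) (Function('n')(Q) = Add(Add(Pow(Q, 2), Mul(Mul(Q, Add(-1, Q)), Q)), 1) = Add(Add(Pow(Q, 2), Mul(Pow(Q, 2), Add(-1, Q))), 1) = Add(1, Pow(Q, 2), Mul(Pow(Q, 2), Add(-1, Q))))
Function('d')(Y) = Add(-7, Mul(Rational(1, 7), Pow(Add(3, Y), 2))) (Function('d')(Y) = Add(-7, Mul(Rational(1, 7), Pow(Add(Y, 3), 2))) = Add(-7, Mul(Rational(1, 7), Pow(Add(3, Y), 2))))
Mul(Add(Function('d')(-4), Function('n')(Add(-3, -3))), -111) = Mul(Add(Add(-7, Mul(Rational(1, 7), Pow(Add(3, -4), 2))), Add(1, Pow(Add(-3, -3), 3))), -111) = Mul(Add(Add(-7, Mul(Rational(1, 7), Pow(-1, 2))), Add(1, Pow(-6, 3))), -111) = Mul(Add(Add(-7, Mul(Rational(1, 7), 1)), Add(1, -216)), -111) = Mul(Add(Add(-7, Rational(1, 7)), -215), -111) = Mul(Add(Rational(-48, 7), -215), -111) = Mul(Rational(-1553, 7), -111) = Rational(172383, 7)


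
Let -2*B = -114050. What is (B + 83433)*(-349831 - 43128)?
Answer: -55194235222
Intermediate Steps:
B = 57025 (B = -½*(-114050) = 57025)
(B + 83433)*(-349831 - 43128) = (57025 + 83433)*(-349831 - 43128) = 140458*(-392959) = -55194235222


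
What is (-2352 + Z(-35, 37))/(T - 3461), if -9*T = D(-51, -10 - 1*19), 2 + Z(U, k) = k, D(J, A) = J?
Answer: 6951/10366 ≈ 0.67056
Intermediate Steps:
Z(U, k) = -2 + k
T = 17/3 (T = -⅑*(-51) = 17/3 ≈ 5.6667)
(-2352 + Z(-35, 37))/(T - 3461) = (-2352 + (-2 + 37))/(17/3 - 3461) = (-2352 + 35)/(-10366/3) = -2317*(-3/10366) = 6951/10366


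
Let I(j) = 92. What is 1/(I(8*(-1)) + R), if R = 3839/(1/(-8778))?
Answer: -1/33698650 ≈ -2.9675e-8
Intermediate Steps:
R = -33698742 (R = 3839/(-1/8778) = 3839*(-8778) = -33698742)
1/(I(8*(-1)) + R) = 1/(92 - 33698742) = 1/(-33698650) = -1/33698650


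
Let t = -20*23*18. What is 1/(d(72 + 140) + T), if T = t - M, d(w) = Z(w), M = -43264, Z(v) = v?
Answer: 1/35196 ≈ 2.8412e-5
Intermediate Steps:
t = -8280 (t = -460*18 = -8280)
d(w) = w
T = 34984 (T = -8280 - 1*(-43264) = -8280 + 43264 = 34984)
1/(d(72 + 140) + T) = 1/((72 + 140) + 34984) = 1/(212 + 34984) = 1/35196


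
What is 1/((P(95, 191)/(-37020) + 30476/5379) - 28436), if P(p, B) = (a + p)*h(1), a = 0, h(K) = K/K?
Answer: -13275372/377423297491 ≈ -3.5174e-5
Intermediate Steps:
h(K) = 1
P(p, B) = p (P(p, B) = (0 + p)*1 = p*1 = p)
1/((P(95, 191)/(-37020) + 30476/5379) - 28436) = 1/((95/(-37020) + 30476/5379) - 28436) = 1/((95*(-1/37020) + 30476*(1/5379)) - 28436) = 1/((-19/7404 + 30476/5379) - 28436) = 1/(75180701/13275372 - 28436) = 1/(-377423297491/13275372) = -13275372/377423297491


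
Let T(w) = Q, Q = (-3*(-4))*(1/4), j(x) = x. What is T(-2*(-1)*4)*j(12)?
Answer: 36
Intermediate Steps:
Q = 3 (Q = 12*(1*(¼)) = 12*(¼) = 3)
T(w) = 3
T(-2*(-1)*4)*j(12) = 3*12 = 36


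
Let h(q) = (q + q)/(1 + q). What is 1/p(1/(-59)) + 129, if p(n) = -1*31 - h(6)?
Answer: 29534/229 ≈ 128.97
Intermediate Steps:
h(q) = 2*q/(1 + q) (h(q) = (2*q)/(1 + q) = 2*q/(1 + q))
p(n) = -229/7 (p(n) = -1*31 - 2*6/(1 + 6) = -31 - 2*6/7 = -31 - 1*12/7 = -31 - 12/7 = -229/7)
1/p(1/(-59)) + 129 = 1/(-229/7) + 129 = -7/229 + 129 = 29534/229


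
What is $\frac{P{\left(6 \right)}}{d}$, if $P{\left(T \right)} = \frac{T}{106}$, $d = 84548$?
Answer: $\frac{3}{4481044} \approx 6.6949 \cdot 10^{-7}$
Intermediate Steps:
$P{\left(T \right)} = \frac{T}{106}$ ($P{\left(T \right)} = T \frac{1}{106} = \frac{T}{106}$)
$\frac{P{\left(6 \right)}}{d} = \frac{\frac{1}{106} \cdot 6}{84548} = \frac{3}{53} \cdot \frac{1}{84548} = \frac{3}{4481044}$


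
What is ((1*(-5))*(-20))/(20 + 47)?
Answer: 100/67 ≈ 1.4925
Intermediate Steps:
((1*(-5))*(-20))/(20 + 47) = -5*(-20)/67 = 100*(1/67) = 100/67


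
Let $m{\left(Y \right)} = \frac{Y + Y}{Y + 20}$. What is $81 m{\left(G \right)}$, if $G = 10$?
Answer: $54$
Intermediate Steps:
$m{\left(Y \right)} = \frac{2 Y}{20 + Y}$
$81 m{\left(G \right)} = 81 \cdot 2 \cdot 10 \frac{1}{20 + 10} = 81 \cdot 2 \cdot 10 \cdot \frac{1}{30} = 81 \cdot \frac{2}{3} = 54$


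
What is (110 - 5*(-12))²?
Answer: 28900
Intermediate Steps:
(110 - 5*(-12))² = (110 + 60)² = 170² = 28900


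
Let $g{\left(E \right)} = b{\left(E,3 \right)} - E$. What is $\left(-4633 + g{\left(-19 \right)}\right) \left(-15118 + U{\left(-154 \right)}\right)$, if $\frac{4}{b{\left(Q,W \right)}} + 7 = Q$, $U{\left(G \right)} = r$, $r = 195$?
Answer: $\frac{895141232}{13} \approx 6.8857 \cdot 10^{7}$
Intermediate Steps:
$U{\left(G \right)} = 195$
$b{\left(Q,W \right)} = \frac{4}{-7 + Q}$
$g{\left(E \right)} = - E + \frac{4}{-7 + E}$ ($g{\left(E \right)} = \frac{4}{-7 + E} - E = - E + \frac{4}{-7 + E}$)
$\left(-4633 + g{\left(-19 \right)}\right) \left(-15118 + U{\left(-154 \right)}\right) = \left(-4633 + \frac{4 - - 19 \left(-7 - 19\right)}{-7 - 19}\right) \left(-15118 + 195\right) = \left(-4633 + \frac{4 - \left(-19\right) \left(-26\right)}{-26}\right) \left(-14923\right) = \left(-4633 - \frac{4 - 494}{26}\right) \left(-14923\right) = \left(-4633 - - \frac{245}{13}\right) \left(-14923\right) = \left(-4633 + \frac{245}{13}\right) \left(-14923\right) = \left(- \frac{59984}{13}\right) \left(-14923\right) = \frac{895141232}{13}$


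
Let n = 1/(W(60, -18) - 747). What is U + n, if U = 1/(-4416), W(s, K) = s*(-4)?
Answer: -1801/1452864 ≈ -0.0012396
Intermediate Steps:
W(s, K) = -4*s
U = -1/4416 ≈ -0.00022645
n = -1/987 (n = 1/(-4*60 - 747) = 1/(-240 - 747) = 1/(-987) = -1/987 ≈ -0.0010132)
U + n = -1/4416 - 1/987 = -1801/1452864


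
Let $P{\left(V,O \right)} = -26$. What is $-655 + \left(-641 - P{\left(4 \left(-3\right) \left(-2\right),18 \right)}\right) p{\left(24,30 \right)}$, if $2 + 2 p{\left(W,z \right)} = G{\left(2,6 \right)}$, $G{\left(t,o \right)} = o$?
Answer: $-1885$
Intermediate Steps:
$p{\left(W,z \right)} = 2$ ($p{\left(W,z \right)} = -1 + \frac{1}{2} \cdot 6 = -1 + 3 = 2$)
$-655 + \left(-641 - P{\left(4 \left(-3\right) \left(-2\right),18 \right)}\right) p{\left(24,30 \right)} = -655 + \left(-641 - -26\right) 2 = -655 + \left(-641 + 26\right) 2 = -655 - 1230 = -1885$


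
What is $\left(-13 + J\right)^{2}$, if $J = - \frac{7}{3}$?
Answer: $\frac{2116}{9} \approx 235.11$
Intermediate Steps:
$J = - \frac{7}{3}$ ($J = \left(-7\right) \frac{1}{3} = - \frac{7}{3} \approx -2.3333$)
$\left(-13 + J\right)^{2} = \left(-13 - \frac{7}{3}\right)^{2} = \left(- \frac{46}{3}\right)^{2} = \frac{2116}{9}$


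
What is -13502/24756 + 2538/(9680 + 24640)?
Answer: -16689913/35401080 ≈ -0.47145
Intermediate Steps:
-13502/24756 + 2538/(9680 + 24640) = -13502*1/24756 + 2538/34320 = -6751/12378 + 2538*(1/34320) = -6751/12378 + 423/5720 = -16689913/35401080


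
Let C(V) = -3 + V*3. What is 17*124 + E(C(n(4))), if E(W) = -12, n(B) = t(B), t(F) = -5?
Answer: 2096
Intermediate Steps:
n(B) = -5
C(V) = -3 + 3*V
17*124 + E(C(n(4))) = 17*124 - 12 = 2108 - 12 = 2096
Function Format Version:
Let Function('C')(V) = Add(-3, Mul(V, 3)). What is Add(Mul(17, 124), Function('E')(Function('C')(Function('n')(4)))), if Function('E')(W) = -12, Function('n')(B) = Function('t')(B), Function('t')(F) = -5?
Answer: 2096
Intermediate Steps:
Function('n')(B) = -5
Function('C')(V) = Add(-3, Mul(3, V))
Add(Mul(17, 124), Function('E')(Function('C')(Function('n')(4)))) = Add(Mul(17, 124), -12) = Add(2108, -12) = 2096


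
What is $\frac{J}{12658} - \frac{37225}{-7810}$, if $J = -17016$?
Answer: $\frac{33829909}{9885898} \approx 3.422$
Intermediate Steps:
$\frac{J}{12658} - \frac{37225}{-7810} = - \frac{17016}{12658} - \frac{37225}{-7810} = \left(-17016\right) \frac{1}{12658} - - \frac{7445}{1562} = - \frac{8508}{6329} + \frac{7445}{1562} = \frac{33829909}{9885898}$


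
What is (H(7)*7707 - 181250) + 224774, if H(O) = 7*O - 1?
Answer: 413460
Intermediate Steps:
H(O) = -1 + 7*O
(H(7)*7707 - 181250) + 224774 = ((-1 + 7*7)*7707 - 181250) + 224774 = ((-1 + 49)*7707 - 181250) + 224774 = (48*7707 - 181250) + 224774 = (369936 - 181250) + 224774 = 188686 + 224774 = 413460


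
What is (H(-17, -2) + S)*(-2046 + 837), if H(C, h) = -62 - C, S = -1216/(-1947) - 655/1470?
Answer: 3446504763/63602 ≈ 54189.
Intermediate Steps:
S = 11383/63602 (S = -1216*(-1/1947) - 655*1/1470 = 1216/1947 - 131/294 = 11383/63602 ≈ 0.17897)
(H(-17, -2) + S)*(-2046 + 837) = ((-62 - 1*(-17)) + 11383/63602)*(-2046 + 837) = ((-62 + 17) + 11383/63602)*(-1209) = (-45 + 11383/63602)*(-1209) = -2850707/63602*(-1209) = 3446504763/63602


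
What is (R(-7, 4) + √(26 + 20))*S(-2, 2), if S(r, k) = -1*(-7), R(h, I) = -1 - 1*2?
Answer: -21 + 7*√46 ≈ 26.476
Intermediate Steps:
R(h, I) = -3 (R(h, I) = -1 - 2 = -3)
S(r, k) = 7
(R(-7, 4) + √(26 + 20))*S(-2, 2) = (-3 + √(26 + 20))*7 = (-3 + √46)*7 = -21 + 7*√46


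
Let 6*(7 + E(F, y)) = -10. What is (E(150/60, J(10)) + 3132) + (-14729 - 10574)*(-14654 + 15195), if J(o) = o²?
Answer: -41057399/3 ≈ -1.3686e+7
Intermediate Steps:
E(F, y) = -26/3 (E(F, y) = -7 + (⅙)*(-10) = -7 - 5/3 = -26/3)
(E(150/60, J(10)) + 3132) + (-14729 - 10574)*(-14654 + 15195) = (-26/3 + 3132) + (-14729 - 10574)*(-14654 + 15195) = 9370/3 - 25303*541 = 9370/3 - 13688923 = -41057399/3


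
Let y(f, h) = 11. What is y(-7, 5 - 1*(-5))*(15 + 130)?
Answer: 1595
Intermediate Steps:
y(-7, 5 - 1*(-5))*(15 + 130) = 11*(15 + 130) = 11*145 = 1595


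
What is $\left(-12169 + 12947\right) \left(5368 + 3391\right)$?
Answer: $6814502$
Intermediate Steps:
$\left(-12169 + 12947\right) \left(5368 + 3391\right) = 778 \cdot 8759 = 6814502$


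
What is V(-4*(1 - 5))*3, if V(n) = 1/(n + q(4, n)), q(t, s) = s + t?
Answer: 1/12 ≈ 0.083333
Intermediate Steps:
V(n) = 1/(4 + 2*n) (V(n) = 1/(n + (n + 4)) = 1/(n + (4 + n)) = 1/(4 + 2*n))
V(-4*(1 - 5))*3 = (1/(2*(2 - 4*(1 - 5))))*3 = (1/(2*(2 - 4*(-4))))*3 = (1/(2*(2 + 16)))*3 = ((½)/18)*3 = ((½)*(1/18))*3 = (1/36)*3 = 1/12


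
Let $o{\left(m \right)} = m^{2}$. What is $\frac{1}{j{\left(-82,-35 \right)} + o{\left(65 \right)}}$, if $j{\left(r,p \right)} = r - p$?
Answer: $\frac{1}{4178} \approx 0.00023935$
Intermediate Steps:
$\frac{1}{j{\left(-82,-35 \right)} + o{\left(65 \right)}} = \frac{1}{\left(-82 - -35\right) + 65^{2}} = \frac{1}{\left(-82 + 35\right) + 4225} = \frac{1}{-47 + 4225} = \frac{1}{4178}$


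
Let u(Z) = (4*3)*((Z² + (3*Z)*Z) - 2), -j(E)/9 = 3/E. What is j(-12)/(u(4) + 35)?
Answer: 9/3116 ≈ 0.0028883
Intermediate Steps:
j(E) = -27/E
u(Z) = -24 + 48*Z² (u(Z) = 12*((Z² + 3*Z²) - 2) = 12*(4*Z² - 2) = 12*(-2 + 4*Z²) = -24 + 48*Z²)
j(-12)/(u(4) + 35) = (-27/(-12))/((-24 + 48*4²) + 35) = (-27*(-1/12))/((-24 + 48*16) + 35) = 9/(4*((-24 + 768) + 35)) = 9/(4*(744 + 35)) = (9/4)/779 = (9/4)*(1/779) = 9/3116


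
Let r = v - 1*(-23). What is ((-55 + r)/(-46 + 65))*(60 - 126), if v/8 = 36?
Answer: -16896/19 ≈ -889.26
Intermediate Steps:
v = 288 (v = 8*36 = 288)
r = 311 (r = 288 - 1*(-23) = 288 + 23 = 311)
((-55 + r)/(-46 + 65))*(60 - 126) = ((-55 + 311)/(-46 + 65))*(60 - 126) = (256/19)*(-66) = -16896/19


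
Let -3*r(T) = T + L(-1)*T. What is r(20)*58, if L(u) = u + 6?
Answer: -2320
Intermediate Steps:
L(u) = 6 + u
r(T) = -2*T (r(T) = -(T + (6 - 1)*T)/3 = -(T + 5*T)/3 = -2*T)
r(20)*58 = -2*20*58 = -40*58 = -2320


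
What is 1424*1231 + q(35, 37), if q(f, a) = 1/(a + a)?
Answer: 129717857/74 ≈ 1.7529e+6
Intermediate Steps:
q(f, a) = 1/(2*a)
1424*1231 + q(35, 37) = 1424*1231 + (1/2)/37 = 1752944 + (1/2)*(1/37) = 1752944 + 1/74 = 129717857/74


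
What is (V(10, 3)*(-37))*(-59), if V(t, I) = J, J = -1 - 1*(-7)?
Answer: 13098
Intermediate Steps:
J = 6 (J = -1 + 7 = 6)
V(t, I) = 6
(V(10, 3)*(-37))*(-59) = (6*(-37))*(-59) = -222*(-59) = 13098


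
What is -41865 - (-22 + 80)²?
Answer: -45229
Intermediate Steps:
-41865 - (-22 + 80)² = -41865 - 1*58² = -41865 - 1*3364 = -41865 - 3364 = -45229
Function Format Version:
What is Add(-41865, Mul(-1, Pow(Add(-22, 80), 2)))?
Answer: -45229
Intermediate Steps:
Add(-41865, Mul(-1, Pow(Add(-22, 80), 2))) = Add(-41865, Mul(-1, Pow(58, 2))) = Add(-41865, Mul(-1, 3364)) = Add(-41865, -3364) = -45229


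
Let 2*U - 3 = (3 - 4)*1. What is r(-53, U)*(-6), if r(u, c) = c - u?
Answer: -324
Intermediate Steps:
U = 1 (U = 3/2 + ((3 - 4)*1)/2 = 3/2 + (-1*1)/2 = 3/2 + (1/2)*(-1) = 3/2 - 1/2 = 1)
r(-53, U)*(-6) = (1 - 1*(-53))*(-6) = (1 + 53)*(-6) = 54*(-6) = -324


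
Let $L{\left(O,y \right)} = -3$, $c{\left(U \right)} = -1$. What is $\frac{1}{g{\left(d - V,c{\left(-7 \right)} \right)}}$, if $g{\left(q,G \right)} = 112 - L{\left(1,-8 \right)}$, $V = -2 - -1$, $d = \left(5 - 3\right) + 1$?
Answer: $\frac{1}{115} \approx 0.0086956$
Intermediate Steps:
$d = 3$ ($d = 2 + 1 = 3$)
$V = -1$ ($V = -2 + 1 = -1$)
$g{\left(q,G \right)} = 115$ ($g{\left(q,G \right)} = 112 - -3 = 112 + 3 = 115$)
$\frac{1}{g{\left(d - V,c{\left(-7 \right)} \right)}} = \frac{1}{115}$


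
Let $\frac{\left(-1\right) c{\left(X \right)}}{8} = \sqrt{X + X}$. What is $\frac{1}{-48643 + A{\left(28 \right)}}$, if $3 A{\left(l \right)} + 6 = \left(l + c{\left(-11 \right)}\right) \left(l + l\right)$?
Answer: $- \frac{433101}{20846246177} + \frac{1344 i \sqrt{22}}{20846246177} \approx -2.0776 \cdot 10^{-5} + 3.024 \cdot 10^{-7} i$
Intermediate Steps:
$c{\left(X \right)} = - 8 \sqrt{2} \sqrt{X}$ ($c{\left(X \right)} = - 8 \sqrt{X + X} = - 8 \sqrt{2 X} = - 8 \sqrt{2} \sqrt{X}$)
$A{\left(l \right)} = -2 + \frac{2 l \left(l - 8 i \sqrt{22}\right)}{3}$ ($A{\left(l \right)} = -2 + \frac{\left(l - 8 \sqrt{2} \sqrt{-11}\right) \left(l + l\right)}{3} = -2 + \frac{\left(l - 8 \sqrt{2} i \sqrt{11}\right) 2 l}{3} = -2 + \frac{\left(l - 8 i \sqrt{22}\right) 2 l}{3} = -2 + \frac{2 l \left(l - 8 i \sqrt{22}\right)}{3}$)
$\frac{1}{-48643 + A{\left(28 \right)}} = \frac{1}{-48643 - \left(2 - \frac{1568}{3} + \frac{16}{3} i 28 \sqrt{22}\right)} = \frac{1}{-48643 - \left(- \frac{1562}{3} + \frac{448 i \sqrt{22}}{3}\right)} = \frac{1}{-48643 + \left(\frac{1562}{3} - \frac{448 i \sqrt{22}}{3}\right)} = \frac{1}{- \frac{144367}{3} - \frac{448 i \sqrt{22}}{3}}$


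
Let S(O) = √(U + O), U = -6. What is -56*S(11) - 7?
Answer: -7 - 56*√5 ≈ -132.22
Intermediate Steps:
S(O) = √(-6 + O)
-56*S(11) - 7 = -56*√(-6 + 11) - 7 = -56*√5 - 7 = -7 - 56*√5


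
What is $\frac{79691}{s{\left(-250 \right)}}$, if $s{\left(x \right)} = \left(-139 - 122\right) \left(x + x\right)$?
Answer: $\frac{79691}{130500} \approx 0.61066$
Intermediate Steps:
$s{\left(x \right)} = - 522 x$ ($s{\left(x \right)} = - 261 \cdot 2 x = - 522 x$)
$\frac{79691}{s{\left(-250 \right)}} = \frac{79691}{\left(-522\right) \left(-250\right)} = \frac{79691}{130500}$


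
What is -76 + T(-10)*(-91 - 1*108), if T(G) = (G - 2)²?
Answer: -28732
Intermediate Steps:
T(G) = (-2 + G)²
-76 + T(-10)*(-91 - 1*108) = -76 + (-2 - 10)²*(-91 - 1*108) = -76 + (-12)²*(-91 - 108) = -76 + 144*(-199) = -76 - 28656 = -28732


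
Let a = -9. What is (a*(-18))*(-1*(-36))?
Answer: 5832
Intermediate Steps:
(a*(-18))*(-1*(-36)) = (-9*(-18))*(-1*(-36)) = 162*36 = 5832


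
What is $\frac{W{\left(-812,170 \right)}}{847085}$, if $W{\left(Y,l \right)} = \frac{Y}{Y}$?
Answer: $\frac{1}{847085} \approx 1.1805 \cdot 10^{-6}$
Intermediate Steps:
$W{\left(Y,l \right)} = 1$
$\frac{W{\left(-812,170 \right)}}{847085} = 1 \cdot \frac{1}{847085} = \frac{1}{847085}$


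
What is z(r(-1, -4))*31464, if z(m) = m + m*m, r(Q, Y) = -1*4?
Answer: 377568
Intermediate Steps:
r(Q, Y) = -4
z(m) = m + m²
z(r(-1, -4))*31464 = -4*(1 - 4)*31464 = -4*(-3)*31464 = 12*31464 = 377568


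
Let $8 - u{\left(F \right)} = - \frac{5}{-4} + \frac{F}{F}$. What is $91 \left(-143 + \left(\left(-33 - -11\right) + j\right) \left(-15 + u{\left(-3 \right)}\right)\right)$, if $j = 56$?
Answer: $- \frac{83265}{2} \approx -41633.0$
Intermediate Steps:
$u{\left(F \right)} = \frac{23}{4}$ ($u{\left(F \right)} = 8 - \left(- \frac{5}{-4} + \frac{F}{F}\right) = 8 - \left(\left(-5\right) \left(- \frac{1}{4}\right) + 1\right) = 8 - \left(\frac{5}{4} + 1\right) = 8 - \frac{9}{4} = \frac{23}{4}$)
$91 \left(-143 + \left(\left(-33 - -11\right) + j\right) \left(-15 + u{\left(-3 \right)}\right)\right) = 91 \left(-143 + \left(\left(-33 - -11\right) + 56\right) \left(-15 + \frac{23}{4}\right)\right) = 91 \left(-143 + \left(\left(-33 + 11\right) + 56\right) \left(- \frac{37}{4}\right)\right) = 91 \left(-143 + \left(-22 + 56\right) \left(- \frac{37}{4}\right)\right) = 91 \left(-143 + 34 \left(- \frac{37}{4}\right)\right) = 91 \left(-143 - \frac{629}{2}\right) = 91 \left(- \frac{915}{2}\right) = - \frac{83265}{2}$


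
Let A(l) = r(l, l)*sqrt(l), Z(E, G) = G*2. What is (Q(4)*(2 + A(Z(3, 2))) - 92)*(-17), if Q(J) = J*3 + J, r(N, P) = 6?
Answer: -2244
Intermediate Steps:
Z(E, G) = 2*G
A(l) = 6*sqrt(l)
Q(J) = 4*J (Q(J) = 3*J + J = 4*J)
(Q(4)*(2 + A(Z(3, 2))) - 92)*(-17) = ((4*4)*(2 + 6*sqrt(2*2)) - 92)*(-17) = (16*(2 + 6*sqrt(4)) - 92)*(-17) = (16*(2 + 6*2) - 92)*(-17) = (16*(2 + 12) - 92)*(-17) = (16*14 - 92)*(-17) = (224 - 92)*(-17) = 132*(-17) = -2244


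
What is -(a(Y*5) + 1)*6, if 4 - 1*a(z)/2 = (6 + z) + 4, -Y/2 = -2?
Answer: 306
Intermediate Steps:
Y = 4 (Y = -2*(-2) = 4)
a(z) = -12 - 2*z (a(z) = 8 - 2*((6 + z) + 4) = 8 - 2*(10 + z) = 8 + (-20 - 2*z) = -12 - 2*z)
-(a(Y*5) + 1)*6 = -((-12 - 8*5) + 1)*6 = -((-12 - 2*20) + 1)*6 = -((-12 - 40) + 1)*6 = -(-52 + 1)*6 = -1*(-51)*6 = 51*6 = 306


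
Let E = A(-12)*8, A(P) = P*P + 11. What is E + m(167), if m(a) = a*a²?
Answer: 4658703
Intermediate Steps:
A(P) = 11 + P² (A(P) = P² + 11 = 11 + P²)
m(a) = a³
E = 1240 (E = (11 + (-12)²)*8 = (11 + 144)*8 = 155*8 = 1240)
E + m(167) = 1240 + 167³ = 1240 + 4657463 = 4658703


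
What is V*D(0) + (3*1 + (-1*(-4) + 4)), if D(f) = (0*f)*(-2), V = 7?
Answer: 11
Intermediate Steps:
D(f) = 0 (D(f) = 0*(-2) = 0)
V*D(0) + (3*1 + (-1*(-4) + 4)) = 7*0 + (3*1 + (-1*(-4) + 4)) = 0 + (3 + (4 + 4)) = 0 + (3 + 8) = 0 + 11 = 11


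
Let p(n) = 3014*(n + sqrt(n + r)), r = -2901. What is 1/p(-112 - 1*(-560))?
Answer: 224/306157599 - I*sqrt(2453)/612315198 ≈ 7.3165e-7 - 8.0886e-8*I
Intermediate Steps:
p(n) = 3014*n + 3014*sqrt(-2901 + n) (p(n) = 3014*(n + sqrt(n - 2901)) = 3014*(n + sqrt(-2901 + n)) = 3014*n + 3014*sqrt(-2901 + n))
1/p(-112 - 1*(-560)) = 1/(3014*(-112 - 1*(-560)) + 3014*sqrt(-2901 + (-112 - 1*(-560)))) = 1/(3014*(-112 + 560) + 3014*sqrt(-2901 + (-112 + 560))) = 1/(3014*448 + 3014*sqrt(-2901 + 448)) = 1/(1350272 + 3014*sqrt(-2453)) = 1/(1350272 + 3014*(I*sqrt(2453))) = 1/(1350272 + 3014*I*sqrt(2453))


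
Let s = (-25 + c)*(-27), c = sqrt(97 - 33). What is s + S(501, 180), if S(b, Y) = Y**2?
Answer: 32859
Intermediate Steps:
c = 8 (c = sqrt(64) = 8)
s = 459 (s = (-25 + 8)*(-27) = -17*(-27) = 459)
s + S(501, 180) = 459 + 180**2 = 459 + 32400 = 32859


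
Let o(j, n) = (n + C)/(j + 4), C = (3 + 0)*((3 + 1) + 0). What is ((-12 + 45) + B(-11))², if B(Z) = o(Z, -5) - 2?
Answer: 900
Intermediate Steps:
C = 12 (C = 3*(4 + 0) = 3*4 = 12)
o(j, n) = (12 + n)/(4 + j) (o(j, n) = (n + 12)/(j + 4) = (12 + n)/(4 + j))
B(Z) = -2 + 7/(4 + Z) (B(Z) = (12 - 5)/(4 + Z) - 2 = 7/(4 + Z) - 2 = -2 + 7/(4 + Z))
((-12 + 45) + B(-11))² = ((-12 + 45) + (-1 - 2*(-11))/(4 - 11))² = (33 + (-1 + 22)/(-7))² = (33 - ⅐*21)² = (33 - 3)² = 30² = 900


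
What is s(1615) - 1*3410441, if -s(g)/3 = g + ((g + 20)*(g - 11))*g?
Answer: -12709621586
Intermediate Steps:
s(g) = -3*g - 3*g*(-11 + g)*(20 + g) (s(g) = -3*(g + ((g + 20)*(g - 11))*g) = -3*(g + ((20 + g)*(-11 + g))*g) = -3*(g + ((-11 + g)*(20 + g))*g) = -3*(g + g*(-11 + g)*(20 + g)) = -3*g - 3*g*(-11 + g)*(20 + g))
s(1615) - 1*3410441 = 3*1615*(219 - 1*1615² - 9*1615) - 1*3410441 = 3*1615*(219 - 1*2608225 - 14535) - 3410441 = 3*1615*(219 - 2608225 - 14535) - 3410441 = 3*1615*(-2622541) - 3410441 = -12706211145 - 3410441 = -12709621586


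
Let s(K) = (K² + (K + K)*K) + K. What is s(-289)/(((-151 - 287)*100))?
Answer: -125137/21900 ≈ -5.7140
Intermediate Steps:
s(K) = K + 3*K² (s(K) = (K² + (2*K)*K) + K = (K² + 2*K²) + K = 3*K² + K = K + 3*K²)
s(-289)/(((-151 - 287)*100)) = (-289*(1 + 3*(-289)))/(((-151 - 287)*100)) = (-289*(1 - 867))/((-438*100)) = -289*(-866)/(-43800) = 250274*(-1/43800) = -125137/21900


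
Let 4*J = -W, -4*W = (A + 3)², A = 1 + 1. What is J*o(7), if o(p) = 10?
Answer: 125/8 ≈ 15.625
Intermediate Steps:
A = 2
W = -25/4 (W = -(2 + 3)²/4 = -¼*5² = -¼*25 = -25/4 ≈ -6.2500)
J = 25/16 (J = (-1*(-25/4))/4 = (¼)*(25/4) = 25/16 ≈ 1.5625)
J*o(7) = (25/16)*10 = 125/8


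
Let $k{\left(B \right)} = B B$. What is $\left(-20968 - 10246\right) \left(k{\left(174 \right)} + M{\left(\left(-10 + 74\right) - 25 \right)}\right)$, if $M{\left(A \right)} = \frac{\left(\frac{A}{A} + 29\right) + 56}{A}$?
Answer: $- \frac{36859051900}{39} \approx -9.451 \cdot 10^{8}$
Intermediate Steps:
$k{\left(B \right)} = B^{2}$
$M{\left(A \right)} = \frac{86}{A}$ ($M{\left(A \right)} = \frac{\left(1 + 29\right) + 56}{A} = \frac{30 + 56}{A} = \frac{86}{A}$)
$\left(-20968 - 10246\right) \left(k{\left(174 \right)} + M{\left(\left(-10 + 74\right) - 25 \right)}\right) = \left(-20968 - 10246\right) \left(174^{2} + \frac{86}{\left(-10 + 74\right) - 25}\right) = - 31214 \left(30276 + \frac{86}{64 - 25}\right) = - 31214 \left(30276 + \frac{86}{39}\right) = \left(-31214\right) \frac{1180850}{39} = - \frac{36859051900}{39}$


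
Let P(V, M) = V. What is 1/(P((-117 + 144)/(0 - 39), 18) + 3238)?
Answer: 13/42085 ≈ 0.00030890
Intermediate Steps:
1/(P((-117 + 144)/(0 - 39), 18) + 3238) = 1/((-117 + 144)/(0 - 39) + 3238) = 1/(27/(-39) + 3238) = 1/(27*(-1/39) + 3238) = 1/(-9/13 + 3238) = 1/(42085/13) = 13/42085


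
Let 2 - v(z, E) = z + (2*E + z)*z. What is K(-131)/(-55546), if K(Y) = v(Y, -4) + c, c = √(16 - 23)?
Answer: 9038/27773 - I*√7/55546 ≈ 0.32542 - 4.7632e-5*I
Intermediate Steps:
c = I*√7 (c = √(-7) = I*√7 ≈ 2.6458*I)
v(z, E) = 2 - z - z*(z + 2*E) (v(z, E) = 2 - (z + (2*E + z)*z) = 2 - (z + (z + 2*E)*z) = 2 - (z + z*(z + 2*E)) = 2 + (-z - z*(z + 2*E)) = 2 - z - z*(z + 2*E))
K(Y) = 2 - Y² + 7*Y + I*√7 (K(Y) = (2 - Y - Y² - 2*(-4)*Y) + I*√7 = (2 - Y - Y² + 8*Y) + I*√7 = (2 - Y² + 7*Y) + I*√7 = 2 - Y² + 7*Y + I*√7)
K(-131)/(-55546) = (2 - 1*(-131)² + 7*(-131) + I*√7)/(-55546) = (2 - 1*17161 - 917 + I*√7)*(-1/55546) = (2 - 17161 - 917 + I*√7)*(-1/55546) = (-18076 + I*√7)*(-1/55546) = 9038/27773 - I*√7/55546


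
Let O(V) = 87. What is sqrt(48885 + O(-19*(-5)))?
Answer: 2*sqrt(12243) ≈ 221.30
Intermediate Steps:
sqrt(48885 + O(-19*(-5))) = sqrt(48885 + 87) = sqrt(48972) = 2*sqrt(12243)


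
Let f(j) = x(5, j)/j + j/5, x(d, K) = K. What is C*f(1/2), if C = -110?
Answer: -121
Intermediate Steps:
f(j) = 1 + j/5 (f(j) = j/j + j/5 = 1 + j*(1/5) = 1 + j/5)
C*f(1/2) = -110*(1 + (1/5)/2) = -110*(1 + (1/5)*(1/2)) = -110*(1 + 1/10) = -110*11/10 = -121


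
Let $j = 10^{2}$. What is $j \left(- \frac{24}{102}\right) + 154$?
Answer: $\frac{2218}{17} \approx 130.47$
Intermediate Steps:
$j = 100$
$j \left(- \frac{24}{102}\right) + 154 = 100 \left(- \frac{24}{102}\right) + 154 = 100 \left(\left(-24\right) \frac{1}{102}\right) + 154 = 100 \left(- \frac{4}{17}\right) + 154 = - \frac{400}{17} + 154 = \frac{2218}{17}$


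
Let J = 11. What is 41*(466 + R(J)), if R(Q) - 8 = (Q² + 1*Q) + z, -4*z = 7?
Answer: 99097/4 ≈ 24774.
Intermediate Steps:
z = -7/4 (z = -¼*7 = -7/4 ≈ -1.7500)
R(Q) = 25/4 + Q + Q² (R(Q) = 8 + ((Q² + 1*Q) - 7/4) = 8 + ((Q² + Q) - 7/4) = 8 + ((Q + Q²) - 7/4) = 8 + (-7/4 + Q + Q²) = 25/4 + Q + Q²)
41*(466 + R(J)) = 41*(466 + (25/4 + 11 + 11²)) = 41*(466 + (25/4 + 11 + 121)) = 41*(466 + 553/4) = 41*(2417/4) = 99097/4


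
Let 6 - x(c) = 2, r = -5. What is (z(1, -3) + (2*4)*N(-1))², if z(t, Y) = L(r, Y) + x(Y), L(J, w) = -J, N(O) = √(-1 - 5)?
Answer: -303 + 144*I*√6 ≈ -303.0 + 352.73*I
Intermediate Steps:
N(O) = I*√6 (N(O) = √(-6) = I*√6)
x(c) = 4 (x(c) = 6 - 1*2 = 6 - 2 = 4)
z(t, Y) = 9 (z(t, Y) = -1*(-5) + 4 = 5 + 4 = 9)
(z(1, -3) + (2*4)*N(-1))² = (9 + (2*4)*(I*√6))² = (9 + 8*(I*√6))² = (9 + 8*I*√6)²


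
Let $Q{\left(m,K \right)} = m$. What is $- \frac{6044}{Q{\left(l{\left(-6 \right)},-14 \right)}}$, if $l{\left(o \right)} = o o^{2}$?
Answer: $\frac{1511}{54} \approx 27.981$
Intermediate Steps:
$l{\left(o \right)} = o^{3}$
$- \frac{6044}{Q{\left(l{\left(-6 \right)},-14 \right)}} = - \frac{6044}{\left(-6\right)^{3}} = - \frac{6044}{-216} = \left(-6044\right) \left(- \frac{1}{216}\right) = \frac{1511}{54}$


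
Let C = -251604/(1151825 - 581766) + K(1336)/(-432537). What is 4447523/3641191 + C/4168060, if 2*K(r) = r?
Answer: 32648795351774117911867/26729599855472558708937 ≈ 1.2214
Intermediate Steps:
K(r) = r/2
C = -15601262680/35224515669 (C = -251604/(1151825 - 581766) + ((1/2)*1336)/(-432537) = -251604/570059 + 668*(-1/432537) = -251604*1/570059 - 668/432537 = -251604/570059 - 668/432537 = -15601262680/35224515669 ≈ -0.44291)
4447523/3641191 + C/4168060 = 4447523/3641191 - 15601262680/35224515669/4168060 = 4447523*(1/3641191) - 15601262680/35224515669*1/4168060 = 4447523/3641191 - 780063134/7340894738966607 = 32648795351774117911867/26729599855472558708937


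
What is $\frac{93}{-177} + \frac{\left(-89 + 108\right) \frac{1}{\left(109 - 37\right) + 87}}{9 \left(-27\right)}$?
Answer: $- \frac{1198868}{2279583} \approx -0.52592$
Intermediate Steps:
$\frac{93}{-177} + \frac{\left(-89 + 108\right) \frac{1}{\left(109 - 37\right) + 87}}{9 \left(-27\right)} = 93 \left(- \frac{1}{177}\right) + \frac{19 \frac{1}{72 + 87}}{-243} = - \frac{31}{59} + \frac{19}{159} \left(- \frac{1}{243}\right) = - \frac{31}{59} - \frac{19}{38637} = - \frac{1198868}{2279583}$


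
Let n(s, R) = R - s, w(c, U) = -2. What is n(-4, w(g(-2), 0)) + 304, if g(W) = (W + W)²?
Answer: 306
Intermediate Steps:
g(W) = 4*W² (g(W) = (2*W)² = 4*W²)
n(-4, w(g(-2), 0)) + 304 = (-2 - 1*(-4)) + 304 = (-2 + 4) + 304 = 2 + 304 = 306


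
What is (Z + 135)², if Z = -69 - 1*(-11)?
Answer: 5929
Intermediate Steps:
Z = -58 (Z = -69 + 11 = -58)
(Z + 135)² = (-58 + 135)² = 77² = 5929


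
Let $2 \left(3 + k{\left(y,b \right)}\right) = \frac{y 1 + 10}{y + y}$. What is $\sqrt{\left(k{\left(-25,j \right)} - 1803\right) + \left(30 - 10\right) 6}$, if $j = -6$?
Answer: $\frac{i \sqrt{168585}}{10} \approx 41.059 i$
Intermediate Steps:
$k{\left(y,b \right)} = -3 + \frac{10 + y}{4 y}$ ($k{\left(y,b \right)} = -3 + \frac{\left(y 1 + 10\right) \frac{1}{y + y}}{2} = -3 + \frac{\left(y + 10\right) \frac{1}{2 y}}{2} = -3 + \frac{\left(10 + y\right) \frac{1}{2 y}}{2} = -3 + \frac{\frac{1}{2} \frac{1}{y} \left(10 + y\right)}{2} = -3 + \frac{10 + y}{4 y}$)
$\sqrt{\left(k{\left(-25,j \right)} - 1803\right) + \left(30 - 10\right) 6} = \sqrt{\left(\frac{10 - -275}{4 \left(-25\right)} - 1803\right) + \left(30 - 10\right) 6} = \sqrt{\left(\frac{1}{4} \left(- \frac{1}{25}\right) \left(10 + 275\right) - 1803\right) + 20 \cdot 6} = \sqrt{\left(\frac{1}{4} \left(- \frac{1}{25}\right) 285 - 1803\right) + 120} = \sqrt{\left(- \frac{57}{20} - 1803\right) + 120} = \sqrt{- \frac{36117}{20} + 120} = \sqrt{- \frac{33717}{20}} = \frac{i \sqrt{168585}}{10}$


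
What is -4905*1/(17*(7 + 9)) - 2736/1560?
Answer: -349833/17680 ≈ -19.787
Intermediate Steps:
-4905*1/(17*(7 + 9)) - 2736/1560 = -4905/(16*17) - 2736*1/1560 = -4905/272 - 114/65 = -349833/17680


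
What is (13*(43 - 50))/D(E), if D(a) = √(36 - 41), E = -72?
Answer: 91*I*√5/5 ≈ 40.696*I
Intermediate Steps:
D(a) = I*√5 (D(a) = √(-5) = I*√5)
(13*(43 - 50))/D(E) = (13*(43 - 50))/((I*√5)) = (13*(-7))*(-I*√5/5) = -(-91)*I*√5/5 = 91*I*√5/5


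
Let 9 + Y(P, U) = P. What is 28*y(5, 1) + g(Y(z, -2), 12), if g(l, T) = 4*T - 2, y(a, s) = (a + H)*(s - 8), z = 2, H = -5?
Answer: 46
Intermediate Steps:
Y(P, U) = -9 + P
y(a, s) = (-8 + s)*(-5 + a) (y(a, s) = (a - 5)*(s - 8) = (-5 + a)*(-8 + s) = (-8 + s)*(-5 + a))
g(l, T) = -2 + 4*T
28*y(5, 1) + g(Y(z, -2), 12) = 28*(40 - 8*5 - 5*1 + 5*1) + (-2 + 4*12) = 28*(40 - 40 - 5 + 5) + (-2 + 48) = 28*0 + 46 = 0 + 46 = 46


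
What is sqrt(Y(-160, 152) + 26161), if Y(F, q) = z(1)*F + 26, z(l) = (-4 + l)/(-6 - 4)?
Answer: sqrt(26139) ≈ 161.68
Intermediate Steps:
z(l) = 2/5 - l/10 (z(l) = (-4 + l)/(-10) = (-4 + l)*(-1/10) = 2/5 - l/10)
Y(F, q) = 26 + 3*F/10 (Y(F, q) = (2/5 - 1/10*1)*F + 26 = (2/5 - 1/10)*F + 26 = 3*F/10 + 26 = 26 + 3*F/10)
sqrt(Y(-160, 152) + 26161) = sqrt((26 + (3/10)*(-160)) + 26161) = sqrt((26 - 48) + 26161) = sqrt(-22 + 26161) = sqrt(26139)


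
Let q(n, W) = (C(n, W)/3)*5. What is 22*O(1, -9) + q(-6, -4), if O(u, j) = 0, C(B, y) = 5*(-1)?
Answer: -25/3 ≈ -8.3333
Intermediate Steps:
C(B, y) = -5
q(n, W) = -25/3 (q(n, W) = -5/3*5 = -25/3)
22*O(1, -9) + q(-6, -4) = 22*0 - 25/3 = 0 - 25/3 = -25/3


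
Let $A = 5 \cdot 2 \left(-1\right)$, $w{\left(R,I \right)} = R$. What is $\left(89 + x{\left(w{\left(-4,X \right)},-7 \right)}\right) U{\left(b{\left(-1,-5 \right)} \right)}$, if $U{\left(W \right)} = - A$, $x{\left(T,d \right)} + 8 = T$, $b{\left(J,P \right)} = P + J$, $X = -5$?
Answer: $770$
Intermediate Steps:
$b{\left(J,P \right)} = J + P$
$x{\left(T,d \right)} = -8 + T$
$A = -10$ ($A = 10 \left(-1\right) = -10$)
$U{\left(W \right)} = 10$ ($U{\left(W \right)} = \left(-1\right) \left(-10\right) = 10$)
$\left(89 + x{\left(w{\left(-4,X \right)},-7 \right)}\right) U{\left(b{\left(-1,-5 \right)} \right)} = \left(89 - 12\right) 10 = 77 \cdot 10 = 770$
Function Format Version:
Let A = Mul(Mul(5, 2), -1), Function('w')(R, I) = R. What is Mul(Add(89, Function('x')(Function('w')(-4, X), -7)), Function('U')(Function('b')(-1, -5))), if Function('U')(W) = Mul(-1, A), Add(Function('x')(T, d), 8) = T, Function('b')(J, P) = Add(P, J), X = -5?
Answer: 770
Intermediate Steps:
Function('b')(J, P) = Add(J, P)
Function('x')(T, d) = Add(-8, T)
A = -10 (A = Mul(10, -1) = -10)
Function('U')(W) = 10 (Function('U')(W) = Mul(-1, -10) = 10)
Mul(Add(89, Function('x')(Function('w')(-4, X), -7)), Function('U')(Function('b')(-1, -5))) = Mul(Add(89, Add(-8, -4)), 10) = Mul(Add(89, -12), 10) = Mul(77, 10) = 770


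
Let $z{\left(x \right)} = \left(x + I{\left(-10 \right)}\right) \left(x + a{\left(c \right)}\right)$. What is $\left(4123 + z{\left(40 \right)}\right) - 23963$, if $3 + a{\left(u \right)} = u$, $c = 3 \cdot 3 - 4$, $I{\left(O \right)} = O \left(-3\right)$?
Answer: $-16900$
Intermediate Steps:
$I{\left(O \right)} = - 3 O$
$c = 5$ ($c = 9 - 4 = 5$)
$a{\left(u \right)} = -3 + u$
$z{\left(x \right)} = \left(2 + x\right) \left(30 + x\right)$ ($z{\left(x \right)} = \left(x - -30\right) \left(x + \left(-3 + 5\right)\right) = \left(x + 30\right) \left(x + 2\right) = \left(30 + x\right) \left(2 + x\right) = \left(2 + x\right) \left(30 + x\right)$)
$\left(4123 + z{\left(40 \right)}\right) - 23963 = \left(4123 + \left(60 + 40^{2} + 32 \cdot 40\right)\right) - 23963 = \left(4123 + \left(60 + 1600 + 1280\right)\right) - 23963 = \left(4123 + 2940\right) - 23963 = 7063 - 23963 = -16900$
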